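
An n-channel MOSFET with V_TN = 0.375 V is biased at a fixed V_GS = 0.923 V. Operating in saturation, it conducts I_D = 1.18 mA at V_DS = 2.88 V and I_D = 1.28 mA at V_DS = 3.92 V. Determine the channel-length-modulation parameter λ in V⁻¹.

With V_GS fixed, I_D ∝ (1 + λ V_DS) in saturation, so I_D2/I_D1 = (1 + λ V_DS2)/(1 + λ V_DS1).
1.28/1.18 = 1.085 = (1 + 3.92 λ)/(1 + 2.88 λ).
Solving: λ (I_D1 V_DS2 − I_D2 V_DS1) = I_D2 − I_D1, so λ = (1.28 − 1.18) / (1.18 × 3.92 − 1.28 × 2.88) = 0.1 / 0.939 = 0.106 V⁻¹.

λ = 0.106 V⁻¹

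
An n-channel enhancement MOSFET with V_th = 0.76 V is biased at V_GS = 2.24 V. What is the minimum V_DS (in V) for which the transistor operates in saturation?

The boundary between triode and saturation is V_DS = V_GS − V_th = V_ov.
V_ov = 2.24 − 0.76 = 1.48 V.

V_DS,sat = 1.48 V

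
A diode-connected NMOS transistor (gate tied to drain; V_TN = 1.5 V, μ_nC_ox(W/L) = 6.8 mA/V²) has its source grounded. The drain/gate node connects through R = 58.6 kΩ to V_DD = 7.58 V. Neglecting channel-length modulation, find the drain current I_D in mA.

I_D = 0.101 mA

With gate tied to drain, V_GS = V_DS ≥ V_GS − V_TN, so the device is in saturation.
KCL at the drain: ½ k_n (V_GS − V_TN)² = (V_DD − V_GS)/R.
Let x = V_GS − 1.5. Then 199 x² + x − 6.08 = 0, giving x = 0.172 V (positive root), so V_GS = 1.67 V.
I_D = (V_DD − V_GS)/R = (7.58 − 1.67) / 58.6 = 0.101 mA.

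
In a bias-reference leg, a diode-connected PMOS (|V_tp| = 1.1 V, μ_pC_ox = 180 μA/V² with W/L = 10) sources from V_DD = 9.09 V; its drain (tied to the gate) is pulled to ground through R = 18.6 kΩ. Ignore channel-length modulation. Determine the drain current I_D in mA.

I_D = 0.394 mA

With gate tied to drain, V_SG = V_SD ≥ V_SG − |V_tp|, so the device is in saturation.
k_p = μ_pC_ox · (W/L) = 1.8 mA/V².
KCL at the drain: ½ k_p (V_SG − |V_tp|)² = (V_DD − V_SG)/R.
Let x = V_SG − 1.1. Then 16.7 x² + x − 7.99 = 0, giving x = 0.662 V (positive root), so V_SG = 1.76 V.
I_D = (V_DD − V_SG)/R = (9.09 − 1.76) / 18.6 = 0.394 mA.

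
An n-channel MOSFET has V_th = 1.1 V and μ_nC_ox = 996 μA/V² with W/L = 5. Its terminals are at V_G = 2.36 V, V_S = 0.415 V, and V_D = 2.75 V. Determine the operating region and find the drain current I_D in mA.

V_GS = V_G − V_S = 2.36 − 0.415 = 1.94 V; V_DS = V_D − V_S = 2.75 − 0.415 = 2.33 V.
k_n = μ_nC_ox · (W/L) = 4.98 mA/V².
V_ov = V_GS − V_th = 1.94 − 1.1 = 0.845 V.
Since V_DS = 2.33 V ≥ V_ov = 0.845 V, the device is in saturation.
I_D = ½ k_n V_ov² = 0.5 × 4.98 × 0.845² = 1.78 mA.

Saturation; I_D = 1.78 mA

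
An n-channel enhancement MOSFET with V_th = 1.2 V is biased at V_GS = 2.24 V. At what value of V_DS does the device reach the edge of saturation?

V_DS,sat = 1.04 V

The boundary between triode and saturation is V_DS = V_GS − V_th = V_ov.
V_ov = 2.24 − 1.2 = 1.04 V.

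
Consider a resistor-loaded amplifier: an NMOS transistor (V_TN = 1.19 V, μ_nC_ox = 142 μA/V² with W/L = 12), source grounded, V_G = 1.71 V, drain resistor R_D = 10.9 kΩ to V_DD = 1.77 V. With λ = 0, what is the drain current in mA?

V_GS = V_G = 1.71 V, so V_ov = 1.71 − 1.19 = 0.52 V.
k_n = μ_nC_ox · (W/L) = 1.704 mA/V².
Assume saturation: I_D = ½ k_n V_ov² = 0.5 × 1.704 × 0.52² = 0.23 mA, giving V_DS = V_DD − I_D R_D = 1.77 − 0.23 × 10.9 = -0.741 V.
But -0.741 V < V_ov = 0.52 V, so the device is actually in triode.
In triode I_D = k_n[V_ov V_DS − ½ V_DS²] and I_D = (V_DD − V_DS)/R_D. Equating: 9.29 V_DS² − 10.66 V_DS + 1.77 = 0, giving V_DS = 0.201 V (the root below V_ov).
I_D = (1.77 − 0.201) / 10.9 = 0.144 mA.

I_D = 0.144 mA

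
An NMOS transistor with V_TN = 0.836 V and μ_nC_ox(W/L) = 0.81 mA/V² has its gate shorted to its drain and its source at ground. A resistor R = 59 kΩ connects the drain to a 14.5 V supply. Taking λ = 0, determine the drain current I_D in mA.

With gate tied to drain, V_GS = V_DS ≥ V_GS − V_TN, so the device is in saturation.
KCL at the drain: ½ k_n (V_GS − V_TN)² = (V_DD − V_GS)/R.
Let x = V_GS − 0.836. Then 23.9 x² + x − 13.66 = 0, giving x = 0.736 V (positive root), so V_GS = 1.57 V.
I_D = (V_DD − V_GS)/R = (14.5 − 1.57) / 59 = 0.219 mA.

I_D = 0.219 mA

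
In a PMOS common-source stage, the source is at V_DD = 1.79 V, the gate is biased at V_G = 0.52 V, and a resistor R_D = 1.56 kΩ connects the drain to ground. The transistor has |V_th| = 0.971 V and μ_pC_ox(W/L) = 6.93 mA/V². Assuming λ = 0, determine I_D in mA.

V_SG = V_DD − V_G = 1.79 − 0.52 = 1.27 V, so V_ov = 1.27 − 0.971 = 0.299 V.
Assume saturation: I_D = ½ k_p V_ov² = 0.5 × 6.93 × 0.299² = 0.31 mA, giving V_SD = V_DD − I_D R_D = 1.79 − 0.31 × 1.56 = 1.31 V.
V_SD = 1.31 V ≥ V_ov = 0.299 V, confirming saturation.

I_D = 0.310 mA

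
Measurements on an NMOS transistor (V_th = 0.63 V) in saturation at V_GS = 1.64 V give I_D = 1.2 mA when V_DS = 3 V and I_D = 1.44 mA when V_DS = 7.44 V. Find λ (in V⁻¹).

λ = 0.0521 V⁻¹

With V_GS fixed, I_D ∝ (1 + λ V_DS) in saturation, so I_D2/I_D1 = (1 + λ V_DS2)/(1 + λ V_DS1).
1.44/1.2 = 1.2 = (1 + 7.44 λ)/(1 + 3 λ).
Solving: λ (I_D1 V_DS2 − I_D2 V_DS1) = I_D2 − I_D1, so λ = (1.44 − 1.2) / (1.2 × 7.44 − 1.44 × 3) = 0.24 / 4.61 = 0.0521 V⁻¹.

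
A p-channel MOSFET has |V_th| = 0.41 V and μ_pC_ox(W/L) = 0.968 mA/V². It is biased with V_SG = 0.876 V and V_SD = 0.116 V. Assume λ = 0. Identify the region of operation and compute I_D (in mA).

Triode; I_D = 0.0458 mA

V_ov = V_SG − |V_th| = 0.876 − 0.41 = 0.466 V.
Since V_SD = 0.116 V < V_ov = 0.466 V, the device is in the triode region.
I_D = k_p [V_ov · V_SD − ½ V_SD²] = 0.968 × [0.466 × 0.116 − 0.5 × 0.116²] = 0.0458 mA.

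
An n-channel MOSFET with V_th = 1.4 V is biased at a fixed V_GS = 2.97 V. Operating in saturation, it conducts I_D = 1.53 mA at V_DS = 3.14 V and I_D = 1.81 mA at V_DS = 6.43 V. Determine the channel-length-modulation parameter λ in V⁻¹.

With V_GS fixed, I_D ∝ (1 + λ V_DS) in saturation, so I_D2/I_D1 = (1 + λ V_DS2)/(1 + λ V_DS1).
1.81/1.53 = 1.183 = (1 + 6.43 λ)/(1 + 3.14 λ).
Solving: λ (I_D1 V_DS2 − I_D2 V_DS1) = I_D2 − I_D1, so λ = (1.81 − 1.53) / (1.53 × 6.43 − 1.81 × 3.14) = 0.28 / 4.15 = 0.0674 V⁻¹.

λ = 0.0674 V⁻¹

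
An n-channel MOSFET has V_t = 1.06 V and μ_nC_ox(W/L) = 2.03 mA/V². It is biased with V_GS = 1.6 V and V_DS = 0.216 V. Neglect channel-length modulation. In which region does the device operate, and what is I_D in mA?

V_ov = V_GS − V_t = 1.6 − 1.06 = 0.54 V.
Since V_DS = 0.216 V < V_ov = 0.54 V, the device is in the triode region.
I_D = k_n [V_ov · V_DS − ½ V_DS²] = 2.03 × [0.54 × 0.216 − 0.5 × 0.216²] = 0.189 mA.

Triode; I_D = 0.189 mA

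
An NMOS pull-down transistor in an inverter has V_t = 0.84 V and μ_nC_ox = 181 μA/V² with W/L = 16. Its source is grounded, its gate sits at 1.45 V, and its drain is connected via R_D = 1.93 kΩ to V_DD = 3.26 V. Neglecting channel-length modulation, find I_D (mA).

V_GS = V_G = 1.45 V, so V_ov = 1.45 − 0.84 = 0.61 V.
k_n = μ_nC_ox · (W/L) = 2.896 mA/V².
Assume saturation: I_D = ½ k_n V_ov² = 0.5 × 2.896 × 0.61² = 0.539 mA, giving V_DS = V_DD − I_D R_D = 3.26 − 0.539 × 1.93 = 2.22 V.
V_DS = 2.22 V ≥ V_ov = 0.61 V, confirming saturation.

I_D = 0.539 mA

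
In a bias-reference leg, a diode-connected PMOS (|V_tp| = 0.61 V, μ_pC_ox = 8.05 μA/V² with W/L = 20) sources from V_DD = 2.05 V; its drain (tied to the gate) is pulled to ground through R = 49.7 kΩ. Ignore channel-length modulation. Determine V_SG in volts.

With gate tied to drain, V_SG = V_SD ≥ V_SG − |V_tp|, so the device is in saturation.
k_p = μ_pC_ox · (W/L) = 0.161 mA/V².
KCL at the drain: ½ k_p (V_SG − |V_tp|)² = (V_DD − V_SG)/R.
Let x = V_SG − 0.61. Then 4 x² + x − 1.44 = 0, giving x = 0.488 V (positive root), so V_SG = 1.1 V.
I_D = (V_DD − V_SG)/R = (2.05 − 1.1) / 49.7 = 0.0192 mA.

V_SG = 1.10 V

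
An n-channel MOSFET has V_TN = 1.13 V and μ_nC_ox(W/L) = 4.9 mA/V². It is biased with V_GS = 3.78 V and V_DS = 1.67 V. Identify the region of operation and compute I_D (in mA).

Triode; I_D = 14.9 mA

V_ov = V_GS − V_TN = 3.78 − 1.13 = 2.65 V.
Since V_DS = 1.67 V < V_ov = 2.65 V, the device is in the triode region.
I_D = k_n [V_ov · V_DS − ½ V_DS²] = 4.9 × [2.65 × 1.67 − 0.5 × 1.67²] = 14.9 mA.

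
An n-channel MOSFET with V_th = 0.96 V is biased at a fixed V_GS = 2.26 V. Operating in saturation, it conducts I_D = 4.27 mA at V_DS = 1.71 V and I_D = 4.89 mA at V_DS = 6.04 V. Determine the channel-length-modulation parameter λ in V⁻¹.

With V_GS fixed, I_D ∝ (1 + λ V_DS) in saturation, so I_D2/I_D1 = (1 + λ V_DS2)/(1 + λ V_DS1).
4.89/4.27 = 1.145 = (1 + 6.04 λ)/(1 + 1.71 λ).
Solving: λ (I_D1 V_DS2 − I_D2 V_DS1) = I_D2 − I_D1, so λ = (4.89 − 4.27) / (4.27 × 6.04 − 4.89 × 1.71) = 0.62 / 17.4 = 0.0356 V⁻¹.

λ = 0.0356 V⁻¹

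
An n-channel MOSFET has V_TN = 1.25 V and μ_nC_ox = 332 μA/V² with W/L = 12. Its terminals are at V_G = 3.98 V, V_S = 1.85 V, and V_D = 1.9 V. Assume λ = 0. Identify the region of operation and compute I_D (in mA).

Triode; I_D = 0.170 mA

V_GS = V_G − V_S = 3.98 − 1.85 = 2.13 V; V_DS = V_D − V_S = 1.9 − 1.85 = 0.05 V.
k_n = μ_nC_ox · (W/L) = 3.984 mA/V².
V_ov = V_GS − V_TN = 2.13 − 1.25 = 0.88 V.
Since V_DS = 0.05 V < V_ov = 0.88 V, the device is in the triode region.
I_D = k_n [V_ov · V_DS − ½ V_DS²] = 3.984 × [0.88 × 0.05 − 0.5 × 0.05²] = 0.17 mA.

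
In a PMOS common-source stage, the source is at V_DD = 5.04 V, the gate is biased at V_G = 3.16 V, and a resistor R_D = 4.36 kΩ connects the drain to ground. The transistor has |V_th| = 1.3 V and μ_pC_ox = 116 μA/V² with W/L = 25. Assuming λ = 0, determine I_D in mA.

I_D = 0.488 mA

V_SG = V_DD − V_G = 5.04 − 3.16 = 1.88 V, so V_ov = 1.88 − 1.3 = 0.58 V.
k_p = μ_pC_ox · (W/L) = 2.9 mA/V².
Assume saturation: I_D = ½ k_p V_ov² = 0.5 × 2.9 × 0.58² = 0.488 mA, giving V_SD = V_DD − I_D R_D = 5.04 − 0.488 × 4.36 = 2.91 V.
V_SD = 2.91 V ≥ V_ov = 0.58 V, confirming saturation.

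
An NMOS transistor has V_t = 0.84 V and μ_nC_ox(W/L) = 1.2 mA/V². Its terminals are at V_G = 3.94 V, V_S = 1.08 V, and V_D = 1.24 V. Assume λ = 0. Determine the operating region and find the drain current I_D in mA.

V_GS = V_G − V_S = 3.94 − 1.08 = 2.86 V; V_DS = V_D − V_S = 1.24 − 1.08 = 0.16 V.
V_ov = V_GS − V_t = 2.86 − 0.84 = 2.02 V.
Since V_DS = 0.16 V < V_ov = 2.02 V, the device is in the triode region.
I_D = k_n [V_ov · V_DS − ½ V_DS²] = 1.2 × [2.02 × 0.16 − 0.5 × 0.16²] = 0.372 mA.

Triode; I_D = 0.372 mA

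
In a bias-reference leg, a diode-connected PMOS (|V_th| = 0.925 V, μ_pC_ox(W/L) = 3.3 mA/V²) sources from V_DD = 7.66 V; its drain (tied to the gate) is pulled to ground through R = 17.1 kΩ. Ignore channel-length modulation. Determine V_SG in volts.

V_SG = 1.40 V

With gate tied to drain, V_SG = V_SD ≥ V_SG − |V_th|, so the device is in saturation.
KCL at the drain: ½ k_p (V_SG − |V_th|)² = (V_DD − V_SG)/R.
Let x = V_SG − 0.925. Then 28.2 x² + x − 6.735 = 0, giving x = 0.471 V (positive root), so V_SG = 1.4 V.
I_D = (V_DD − V_SG)/R = (7.66 − 1.4) / 17.1 = 0.366 mA.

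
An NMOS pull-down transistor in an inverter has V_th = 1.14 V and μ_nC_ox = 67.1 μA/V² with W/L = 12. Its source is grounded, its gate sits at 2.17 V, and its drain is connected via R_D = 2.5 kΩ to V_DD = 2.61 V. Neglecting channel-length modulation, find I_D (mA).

V_GS = V_G = 2.17 V, so V_ov = 2.17 − 1.14 = 1.03 V.
k_n = μ_nC_ox · (W/L) = 0.8052 mA/V².
Assume saturation: I_D = ½ k_n V_ov² = 0.5 × 0.8052 × 1.03² = 0.427 mA, giving V_DS = V_DD − I_D R_D = 2.61 − 0.427 × 2.5 = 1.54 V.
V_DS = 1.54 V ≥ V_ov = 1.03 V, confirming saturation.

I_D = 0.427 mA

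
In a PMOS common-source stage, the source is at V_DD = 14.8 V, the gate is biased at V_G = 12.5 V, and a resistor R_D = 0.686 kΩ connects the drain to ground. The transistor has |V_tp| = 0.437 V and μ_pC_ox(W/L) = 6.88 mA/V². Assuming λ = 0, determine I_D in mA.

I_D = 11.9 mA

V_SG = V_DD − V_G = 14.8 − 12.5 = 2.3 V, so V_ov = 2.3 − 0.437 = 1.86 V.
Assume saturation: I_D = ½ k_p V_ov² = 0.5 × 6.88 × 1.86² = 11.9 mA, giving V_SD = V_DD − I_D R_D = 14.8 − 11.9 × 0.686 = 6.61 V.
V_SD = 6.61 V ≥ V_ov = 1.86 V, confirming saturation.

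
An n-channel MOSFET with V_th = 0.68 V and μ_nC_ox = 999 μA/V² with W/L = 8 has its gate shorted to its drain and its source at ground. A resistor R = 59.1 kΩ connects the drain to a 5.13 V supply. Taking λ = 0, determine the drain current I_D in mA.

With gate tied to drain, V_GS = V_DS ≥ V_GS − V_th, so the device is in saturation.
k_n = μ_nC_ox · (W/L) = 7.992 mA/V².
KCL at the drain: ½ k_n (V_GS − V_th)² = (V_DD − V_GS)/R.
Let x = V_GS − 0.68. Then 236 x² + x − 4.45 = 0, giving x = 0.135 V (positive root), so V_GS = 0.815 V.
I_D = (V_DD − V_GS)/R = (5.13 − 0.815) / 59.1 = 0.073 mA.

I_D = 0.0730 mA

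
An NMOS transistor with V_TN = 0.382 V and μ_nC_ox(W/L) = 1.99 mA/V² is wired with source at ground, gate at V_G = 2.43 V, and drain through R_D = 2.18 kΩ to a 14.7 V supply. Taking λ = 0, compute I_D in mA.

I_D = 4.17 mA

V_GS = V_G = 2.43 V, so V_ov = 2.43 − 0.382 = 2.05 V.
Assume saturation: I_D = ½ k_n V_ov² = 0.5 × 1.99 × 2.05² = 4.17 mA, giving V_DS = V_DD − I_D R_D = 14.7 − 4.17 × 2.18 = 5.6 V.
V_DS = 5.6 V ≥ V_ov = 2.05 V, confirming saturation.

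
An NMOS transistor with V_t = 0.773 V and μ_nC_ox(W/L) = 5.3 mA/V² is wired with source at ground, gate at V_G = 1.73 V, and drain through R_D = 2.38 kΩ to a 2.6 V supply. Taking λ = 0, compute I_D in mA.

I_D = 0.999 mA

V_GS = V_G = 1.73 V, so V_ov = 1.73 − 0.773 = 0.957 V.
Assume saturation: I_D = ½ k_n V_ov² = 0.5 × 5.3 × 0.957² = 2.43 mA, giving V_DS = V_DD − I_D R_D = 2.6 − 2.43 × 2.38 = -3.18 V.
But -3.18 V < V_ov = 0.957 V, so the device is actually in triode.
In triode I_D = k_n[V_ov V_DS − ½ V_DS²] and I_D = (V_DD − V_DS)/R_D. Equating: 6.31 V_DS² − 13.07 V_DS + 2.6 = 0, giving V_DS = 0.223 V (the root below V_ov).
I_D = (2.6 − 0.223) / 2.38 = 0.999 mA.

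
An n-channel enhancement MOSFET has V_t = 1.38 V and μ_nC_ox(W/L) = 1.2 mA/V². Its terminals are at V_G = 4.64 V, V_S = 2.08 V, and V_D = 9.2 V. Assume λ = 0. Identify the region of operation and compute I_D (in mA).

V_GS = V_G − V_S = 4.64 − 2.08 = 2.56 V; V_DS = V_D − V_S = 9.2 − 2.08 = 7.12 V.
V_ov = V_GS − V_t = 2.56 − 1.38 = 1.18 V.
Since V_DS = 7.12 V ≥ V_ov = 1.18 V, the device is in saturation.
I_D = ½ k_n V_ov² = 0.5 × 1.2 × 1.18² = 0.835 mA.

Saturation; I_D = 0.835 mA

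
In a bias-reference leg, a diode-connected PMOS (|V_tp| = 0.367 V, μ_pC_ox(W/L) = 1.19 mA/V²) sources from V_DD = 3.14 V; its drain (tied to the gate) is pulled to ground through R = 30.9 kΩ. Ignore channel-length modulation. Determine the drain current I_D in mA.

With gate tied to drain, V_SG = V_SD ≥ V_SG − |V_tp|, so the device is in saturation.
KCL at the drain: ½ k_p (V_SG − |V_tp|)² = (V_DD − V_SG)/R.
Let x = V_SG − 0.367. Then 18.4 x² + x − 2.773 = 0, giving x = 0.362 V (positive root), so V_SG = 0.729 V.
I_D = (V_DD − V_SG)/R = (3.14 − 0.729) / 30.9 = 0.078 mA.

I_D = 0.0780 mA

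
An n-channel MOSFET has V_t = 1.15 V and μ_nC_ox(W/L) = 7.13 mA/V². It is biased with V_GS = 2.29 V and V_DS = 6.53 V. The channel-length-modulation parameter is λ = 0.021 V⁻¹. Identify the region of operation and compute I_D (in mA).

V_ov = V_GS − V_t = 2.29 − 1.15 = 1.14 V.
Since V_DS = 6.53 V ≥ V_ov = 1.14 V, the device is in saturation.
I_D = ½ k_n V_ov² (1 + λ V_DS) = 0.5 × 7.13 × 1.14² × (1 + 0.021 × 6.53) = 5.27 mA.

Saturation; I_D = 5.27 mA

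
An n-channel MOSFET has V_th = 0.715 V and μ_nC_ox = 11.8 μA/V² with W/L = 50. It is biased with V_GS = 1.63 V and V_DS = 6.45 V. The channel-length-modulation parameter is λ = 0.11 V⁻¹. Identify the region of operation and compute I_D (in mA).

k_n = μ_nC_ox · (W/L) = 0.59 mA/V².
V_ov = V_GS − V_th = 1.63 − 0.715 = 0.915 V.
Since V_DS = 6.45 V ≥ V_ov = 0.915 V, the device is in saturation.
I_D = ½ k_n V_ov² (1 + λ V_DS) = 0.5 × 0.59 × 0.915² × (1 + 0.11 × 6.45) = 0.422 mA.

Saturation; I_D = 0.422 mA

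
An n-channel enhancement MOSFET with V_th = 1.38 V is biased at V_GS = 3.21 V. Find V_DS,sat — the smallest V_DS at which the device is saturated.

V_DS,sat = 1.83 V

The boundary between triode and saturation is V_DS = V_GS − V_th = V_ov.
V_ov = 3.21 − 1.38 = 1.83 V.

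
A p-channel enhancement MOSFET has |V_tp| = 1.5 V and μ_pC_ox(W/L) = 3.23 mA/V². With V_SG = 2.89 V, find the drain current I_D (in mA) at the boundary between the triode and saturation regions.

I_D = 3.12 mA

At the boundary V_SD = V_ov = V_SG − |V_tp| = 2.89 − 1.5 = 1.39 V.
I_D = ½ k_p V_ov² = 0.5 × 3.23 × 1.39² = 3.12 mA.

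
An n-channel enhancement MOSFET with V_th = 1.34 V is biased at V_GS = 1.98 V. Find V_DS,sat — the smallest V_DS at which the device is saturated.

V_DS,sat = 0.640 V

The boundary between triode and saturation is V_DS = V_GS − V_th = V_ov.
V_ov = 1.98 − 1.34 = 0.64 V.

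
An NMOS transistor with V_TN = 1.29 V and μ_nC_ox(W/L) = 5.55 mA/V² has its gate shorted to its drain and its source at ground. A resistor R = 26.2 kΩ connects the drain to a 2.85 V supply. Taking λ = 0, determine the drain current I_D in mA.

With gate tied to drain, V_GS = V_DS ≥ V_GS − V_TN, so the device is in saturation.
KCL at the drain: ½ k_n (V_GS − V_TN)² = (V_DD − V_GS)/R.
Let x = V_GS − 1.29. Then 72.7 x² + x − 1.56 = 0, giving x = 0.14 V (positive root), so V_GS = 1.43 V.
I_D = (V_DD − V_GS)/R = (2.85 − 1.43) / 26.2 = 0.0542 mA.

I_D = 0.0542 mA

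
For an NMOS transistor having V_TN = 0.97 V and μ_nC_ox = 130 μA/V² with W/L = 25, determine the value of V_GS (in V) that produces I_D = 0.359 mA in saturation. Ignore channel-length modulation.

V_GS = 1.44 V

k_n = μ_nC_ox · (W/L) = 3.25 mA/V².
In saturation I_D = ½ k_n (V_GS − V_TN)², so V_GS − V_TN = √(2 I_D / k_n) = √(2 × 0.359 / 3.25) = 0.47 V.
V_GS = 0.97 + 0.47 = 1.44 V.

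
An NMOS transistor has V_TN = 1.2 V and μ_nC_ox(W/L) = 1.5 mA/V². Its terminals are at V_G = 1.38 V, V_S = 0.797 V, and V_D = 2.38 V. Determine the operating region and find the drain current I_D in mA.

Cutoff; I_D = 0 mA

V_GS = V_G − V_S = 1.38 − 0.797 = 0.583 V; V_DS = V_D − V_S = 2.38 − 0.797 = 1.58 V.
V_GS = 0.583 V < V_TN = 1.2 V, so the transistor is in cutoff.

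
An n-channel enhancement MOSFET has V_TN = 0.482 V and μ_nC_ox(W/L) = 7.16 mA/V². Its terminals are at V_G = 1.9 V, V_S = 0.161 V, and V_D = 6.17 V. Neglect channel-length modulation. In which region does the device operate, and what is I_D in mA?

V_GS = V_G − V_S = 1.9 − 0.161 = 1.74 V; V_DS = V_D − V_S = 6.17 − 0.161 = 6.01 V.
V_ov = V_GS − V_TN = 1.74 − 0.482 = 1.26 V.
Since V_DS = 6.01 V ≥ V_ov = 1.26 V, the device is in saturation.
I_D = ½ k_n V_ov² = 0.5 × 7.16 × 1.26² = 5.66 mA.

Saturation; I_D = 5.66 mA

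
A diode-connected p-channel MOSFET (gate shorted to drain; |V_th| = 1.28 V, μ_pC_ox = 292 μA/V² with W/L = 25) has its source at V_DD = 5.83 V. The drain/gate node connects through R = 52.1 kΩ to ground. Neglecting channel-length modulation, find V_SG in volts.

V_SG = 1.43 V

With gate tied to drain, V_SG = V_SD ≥ V_SG − |V_th|, so the device is in saturation.
k_p = μ_pC_ox · (W/L) = 7.3 mA/V².
KCL at the drain: ½ k_p (V_SG − |V_th|)² = (V_DD − V_SG)/R.
Let x = V_SG − 1.28. Then 190 x² + x − 4.55 = 0, giving x = 0.152 V (positive root), so V_SG = 1.43 V.
I_D = (V_DD − V_SG)/R = (5.83 − 1.43) / 52.1 = 0.0844 mA.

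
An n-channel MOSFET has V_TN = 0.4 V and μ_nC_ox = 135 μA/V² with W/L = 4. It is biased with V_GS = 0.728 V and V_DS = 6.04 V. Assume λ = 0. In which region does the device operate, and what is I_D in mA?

Saturation; I_D = 0.0290 mA

k_n = μ_nC_ox · (W/L) = 0.54 mA/V².
V_ov = V_GS − V_TN = 0.728 − 0.4 = 0.328 V.
Since V_DS = 6.04 V ≥ V_ov = 0.328 V, the device is in saturation.
I_D = ½ k_n V_ov² = 0.5 × 0.54 × 0.328² = 0.029 mA.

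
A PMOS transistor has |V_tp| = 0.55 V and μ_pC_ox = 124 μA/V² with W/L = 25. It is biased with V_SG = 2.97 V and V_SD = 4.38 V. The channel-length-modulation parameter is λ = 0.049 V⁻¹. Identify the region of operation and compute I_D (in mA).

Saturation; I_D = 11.0 mA

k_p = μ_pC_ox · (W/L) = 3.1 mA/V².
V_ov = V_SG − |V_tp| = 2.97 − 0.55 = 2.42 V.
Since V_SD = 4.38 V ≥ V_ov = 2.42 V, the device is in saturation.
I_D = ½ k_p V_ov² (1 + λ V_SD) = 0.5 × 3.1 × 2.42² × (1 + 0.049 × 4.38) = 11 mA.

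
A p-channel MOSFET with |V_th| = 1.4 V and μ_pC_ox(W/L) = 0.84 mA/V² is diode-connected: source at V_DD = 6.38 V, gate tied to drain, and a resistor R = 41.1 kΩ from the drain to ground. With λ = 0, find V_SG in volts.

With gate tied to drain, V_SG = V_SD ≥ V_SG − |V_th|, so the device is in saturation.
KCL at the drain: ½ k_p (V_SG − |V_th|)² = (V_DD − V_SG)/R.
Let x = V_SG − 1.4. Then 17.3 x² + x − 4.98 = 0, giving x = 0.509 V (positive root), so V_SG = 1.91 V.
I_D = (V_DD − V_SG)/R = (6.38 − 1.91) / 41.1 = 0.109 mA.

V_SG = 1.91 V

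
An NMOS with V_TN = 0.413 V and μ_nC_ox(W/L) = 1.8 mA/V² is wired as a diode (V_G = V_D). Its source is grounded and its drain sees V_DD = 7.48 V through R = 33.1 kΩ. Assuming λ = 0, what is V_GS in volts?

With gate tied to drain, V_GS = V_DS ≥ V_GS − V_TN, so the device is in saturation.
KCL at the drain: ½ k_n (V_GS − V_TN)² = (V_DD − V_GS)/R.
Let x = V_GS − 0.413. Then 29.8 x² + x − 7.067 = 0, giving x = 0.471 V (positive root), so V_GS = 0.884 V.
I_D = (V_DD − V_GS)/R = (7.48 − 0.884) / 33.1 = 0.199 mA.

V_GS = 0.884 V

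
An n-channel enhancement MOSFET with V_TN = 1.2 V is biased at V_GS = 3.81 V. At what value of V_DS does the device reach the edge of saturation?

V_DS,sat = 2.61 V

The boundary between triode and saturation is V_DS = V_GS − V_TN = V_ov.
V_ov = 3.81 − 1.2 = 2.61 V.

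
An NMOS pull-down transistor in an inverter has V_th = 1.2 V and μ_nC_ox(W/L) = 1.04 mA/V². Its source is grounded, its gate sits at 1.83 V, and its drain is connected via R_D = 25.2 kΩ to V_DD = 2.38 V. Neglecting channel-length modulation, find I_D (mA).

V_GS = V_G = 1.83 V, so V_ov = 1.83 − 1.2 = 0.63 V.
Assume saturation: I_D = ½ k_n V_ov² = 0.5 × 1.04 × 0.63² = 0.206 mA, giving V_DS = V_DD − I_D R_D = 2.38 − 0.206 × 25.2 = -2.82 V.
But -2.82 V < V_ov = 0.63 V, so the device is actually in triode.
In triode I_D = k_n[V_ov V_DS − ½ V_DS²] and I_D = (V_DD − V_DS)/R_D. Equating: 13.1 V_DS² − 17.51 V_DS + 2.38 = 0, giving V_DS = 0.154 V (the root below V_ov).
I_D = (2.38 − 0.154) / 25.2 = 0.0884 mA.

I_D = 0.0884 mA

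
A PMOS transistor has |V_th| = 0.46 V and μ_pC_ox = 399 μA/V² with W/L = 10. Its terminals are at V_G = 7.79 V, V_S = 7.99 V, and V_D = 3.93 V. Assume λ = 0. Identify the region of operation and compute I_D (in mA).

Cutoff; I_D = 0 mA

V_SG = V_S − V_G = 7.99 − 7.79 = 0.2 V; V_SD = V_S − V_D = 7.99 − 3.93 = 4.06 V.
V_SG = 0.2 V < |V_th| = 0.46 V, so the transistor is in cutoff.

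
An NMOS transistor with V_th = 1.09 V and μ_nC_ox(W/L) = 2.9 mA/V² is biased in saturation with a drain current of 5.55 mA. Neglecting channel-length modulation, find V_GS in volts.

In saturation I_D = ½ k_n (V_GS − V_th)², so V_GS − V_th = √(2 I_D / k_n) = √(2 × 5.55 / 2.9) = 1.96 V.
V_GS = 1.09 + 1.96 = 3.05 V.

V_GS = 3.05 V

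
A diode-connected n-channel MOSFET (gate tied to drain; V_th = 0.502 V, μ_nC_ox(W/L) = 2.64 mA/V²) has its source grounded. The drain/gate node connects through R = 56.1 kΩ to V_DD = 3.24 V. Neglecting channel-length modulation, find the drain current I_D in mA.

I_D = 0.0455 mA

With gate tied to drain, V_GS = V_DS ≥ V_GS − V_th, so the device is in saturation.
KCL at the drain: ½ k_n (V_GS − V_th)² = (V_DD − V_GS)/R.
Let x = V_GS − 0.502. Then 74.1 x² + x − 2.738 = 0, giving x = 0.186 V (positive root), so V_GS = 0.688 V.
I_D = (V_DD − V_GS)/R = (3.24 − 0.688) / 56.1 = 0.0455 mA.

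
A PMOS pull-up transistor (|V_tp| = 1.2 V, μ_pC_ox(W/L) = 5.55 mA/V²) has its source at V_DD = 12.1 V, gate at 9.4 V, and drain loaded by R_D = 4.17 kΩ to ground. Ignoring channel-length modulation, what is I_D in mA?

I_D = 2.81 mA

V_SG = V_DD − V_G = 12.1 − 9.4 = 2.7 V, so V_ov = 2.7 − 1.2 = 1.5 V.
Assume saturation: I_D = ½ k_p V_ov² = 0.5 × 5.55 × 1.5² = 6.24 mA, giving V_SD = V_DD − I_D R_D = 12.1 − 6.24 × 4.17 = -13.9 V.
But -13.9 V < V_ov = 1.5 V, so the device is actually in triode.
In triode I_D = k_p[V_ov V_SD − ½ V_SD²] and I_D = (V_DD − V_SD)/R_D. Equating: 11.6 V_SD² − 35.72 V_SD + 12.1 = 0, giving V_SD = 0.387 V (the root below V_ov).
I_D = (12.1 − 0.387) / 4.17 = 2.81 mA.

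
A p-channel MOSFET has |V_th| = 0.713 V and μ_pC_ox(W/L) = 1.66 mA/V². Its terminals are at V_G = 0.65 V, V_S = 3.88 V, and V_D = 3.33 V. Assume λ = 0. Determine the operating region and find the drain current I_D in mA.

Triode; I_D = 2.05 mA

V_SG = V_S − V_G = 3.88 − 0.65 = 3.23 V; V_SD = V_S − V_D = 3.88 − 3.33 = 0.55 V.
V_ov = V_SG − |V_th| = 3.23 − 0.713 = 2.52 V.
Since V_SD = 0.55 V < V_ov = 2.52 V, the device is in the triode region.
I_D = k_p [V_ov · V_SD − ½ V_SD²] = 1.66 × [2.52 × 0.55 − 0.5 × 0.55²] = 2.05 mA.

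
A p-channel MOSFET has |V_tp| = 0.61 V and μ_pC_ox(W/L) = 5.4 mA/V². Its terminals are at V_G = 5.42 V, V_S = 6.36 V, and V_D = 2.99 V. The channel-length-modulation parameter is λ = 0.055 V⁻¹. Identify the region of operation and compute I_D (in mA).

V_SG = V_S − V_G = 6.36 − 5.42 = 0.94 V; V_SD = V_S − V_D = 6.36 − 2.99 = 3.37 V.
V_ov = V_SG − |V_tp| = 0.94 − 0.61 = 0.33 V.
Since V_SD = 3.37 V ≥ V_ov = 0.33 V, the device is in saturation.
I_D = ½ k_p V_ov² (1 + λ V_SD) = 0.5 × 5.4 × 0.33² × (1 + 0.055 × 3.37) = 0.349 mA.

Saturation; I_D = 0.349 mA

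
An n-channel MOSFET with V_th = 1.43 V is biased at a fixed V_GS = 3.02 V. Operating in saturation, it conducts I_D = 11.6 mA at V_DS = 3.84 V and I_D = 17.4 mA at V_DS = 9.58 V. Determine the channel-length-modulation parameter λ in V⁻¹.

λ = 0.131 V⁻¹

With V_GS fixed, I_D ∝ (1 + λ V_DS) in saturation, so I_D2/I_D1 = (1 + λ V_DS2)/(1 + λ V_DS1).
17.4/11.6 = 1.5 = (1 + 9.58 λ)/(1 + 3.84 λ).
Solving: λ (I_D1 V_DS2 − I_D2 V_DS1) = I_D2 − I_D1, so λ = (17.4 − 11.6) / (11.6 × 9.58 − 17.4 × 3.84) = 5.8 / 44.3 = 0.131 V⁻¹.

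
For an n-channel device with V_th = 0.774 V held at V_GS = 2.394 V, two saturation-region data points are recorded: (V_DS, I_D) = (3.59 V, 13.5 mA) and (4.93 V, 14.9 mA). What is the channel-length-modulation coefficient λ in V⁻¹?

λ = 0.107 V⁻¹

With V_GS fixed, I_D ∝ (1 + λ V_DS) in saturation, so I_D2/I_D1 = (1 + λ V_DS2)/(1 + λ V_DS1).
14.9/13.5 = 1.104 = (1 + 4.93 λ)/(1 + 3.59 λ).
Solving: λ (I_D1 V_DS2 − I_D2 V_DS1) = I_D2 − I_D1, so λ = (14.9 − 13.5) / (13.5 × 4.93 − 14.9 × 3.59) = 1.4 / 13.1 = 0.107 V⁻¹.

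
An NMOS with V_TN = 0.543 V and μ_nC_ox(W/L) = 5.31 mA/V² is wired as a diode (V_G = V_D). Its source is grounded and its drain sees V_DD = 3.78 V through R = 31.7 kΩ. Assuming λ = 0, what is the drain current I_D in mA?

With gate tied to drain, V_GS = V_DS ≥ V_GS − V_TN, so the device is in saturation.
KCL at the drain: ½ k_n (V_GS − V_TN)² = (V_DD − V_GS)/R.
Let x = V_GS − 0.543. Then 84.2 x² + x − 3.237 = 0, giving x = 0.19 V (positive root), so V_GS = 0.733 V.
I_D = (V_DD − V_GS)/R = (3.78 − 0.733) / 31.7 = 0.0961 mA.

I_D = 0.0961 mA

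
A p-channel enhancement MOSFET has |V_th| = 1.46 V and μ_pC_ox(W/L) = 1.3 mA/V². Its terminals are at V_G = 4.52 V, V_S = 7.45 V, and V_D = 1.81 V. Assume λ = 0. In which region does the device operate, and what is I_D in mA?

Saturation; I_D = 1.40 mA

V_SG = V_S − V_G = 7.45 − 4.52 = 2.93 V; V_SD = V_S − V_D = 7.45 − 1.81 = 5.64 V.
V_ov = V_SG − |V_th| = 2.93 − 1.46 = 1.47 V.
Since V_SD = 5.64 V ≥ V_ov = 1.47 V, the device is in saturation.
I_D = ½ k_p V_ov² = 0.5 × 1.3 × 1.47² = 1.4 mA.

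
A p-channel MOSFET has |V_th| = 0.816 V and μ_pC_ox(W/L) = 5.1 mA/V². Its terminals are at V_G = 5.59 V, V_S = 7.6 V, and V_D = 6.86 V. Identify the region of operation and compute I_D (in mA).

V_SG = V_S − V_G = 7.6 − 5.59 = 2.01 V; V_SD = V_S − V_D = 7.6 − 6.86 = 0.74 V.
V_ov = V_SG − |V_th| = 2.01 − 0.816 = 1.19 V.
Since V_SD = 0.74 V < V_ov = 1.19 V, the device is in the triode region.
I_D = k_p [V_ov · V_SD − ½ V_SD²] = 5.1 × [1.19 × 0.74 − 0.5 × 0.74²] = 3.11 mA.

Triode; I_D = 3.11 mA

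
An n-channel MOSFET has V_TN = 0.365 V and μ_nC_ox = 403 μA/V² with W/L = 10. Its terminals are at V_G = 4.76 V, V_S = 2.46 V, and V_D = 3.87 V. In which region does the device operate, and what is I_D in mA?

V_GS = V_G − V_S = 4.76 − 2.46 = 2.3 V; V_DS = V_D − V_S = 3.87 − 2.46 = 1.41 V.
k_n = μ_nC_ox · (W/L) = 4.03 mA/V².
V_ov = V_GS − V_TN = 2.3 − 0.365 = 1.93 V.
Since V_DS = 1.41 V < V_ov = 1.93 V, the device is in the triode region.
I_D = k_n [V_ov · V_DS − ½ V_DS²] = 4.03 × [1.93 × 1.41 − 0.5 × 1.41²] = 6.99 mA.

Triode; I_D = 6.99 mA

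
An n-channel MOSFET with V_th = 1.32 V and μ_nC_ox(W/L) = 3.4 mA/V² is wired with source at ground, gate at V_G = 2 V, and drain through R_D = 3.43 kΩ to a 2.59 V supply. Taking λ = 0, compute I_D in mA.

V_GS = V_G = 2 V, so V_ov = 2 − 1.32 = 0.68 V.
Assume saturation: I_D = ½ k_n V_ov² = 0.5 × 3.4 × 0.68² = 0.786 mA, giving V_DS = V_DD − I_D R_D = 2.59 − 0.786 × 3.43 = -0.106 V.
But -0.106 V < V_ov = 0.68 V, so the device is actually in triode.
In triode I_D = k_n[V_ov V_DS − ½ V_DS²] and I_D = (V_DD − V_DS)/R_D. Equating: 5.83 V_DS² − 8.93 V_DS + 2.59 = 0, giving V_DS = 0.389 V (the root below V_ov).
I_D = (2.59 − 0.389) / 3.43 = 0.642 mA.

I_D = 0.642 mA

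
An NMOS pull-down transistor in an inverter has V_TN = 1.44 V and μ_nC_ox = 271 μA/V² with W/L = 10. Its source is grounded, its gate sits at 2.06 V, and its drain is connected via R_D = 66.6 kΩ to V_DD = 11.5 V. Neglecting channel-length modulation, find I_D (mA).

I_D = 0.171 mA

V_GS = V_G = 2.06 V, so V_ov = 2.06 − 1.44 = 0.62 V.
k_n = μ_nC_ox · (W/L) = 2.71 mA/V².
Assume saturation: I_D = ½ k_n V_ov² = 0.5 × 2.71 × 0.62² = 0.521 mA, giving V_DS = V_DD − I_D R_D = 11.5 − 0.521 × 66.6 = -23.2 V.
But -23.2 V < V_ov = 0.62 V, so the device is actually in triode.
In triode I_D = k_n[V_ov V_DS − ½ V_DS²] and I_D = (V_DD − V_DS)/R_D. Equating: 90.2 V_DS² − 112.9 V_DS + 11.5 = 0, giving V_DS = 0.112 V (the root below V_ov).
I_D = (11.5 − 0.112) / 66.6 = 0.171 mA.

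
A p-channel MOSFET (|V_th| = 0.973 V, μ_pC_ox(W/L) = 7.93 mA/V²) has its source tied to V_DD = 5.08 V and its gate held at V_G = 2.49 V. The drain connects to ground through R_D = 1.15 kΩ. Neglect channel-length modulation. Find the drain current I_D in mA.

V_SG = V_DD − V_G = 5.08 − 2.49 = 2.59 V, so V_ov = 2.59 − 0.973 = 1.62 V.
Assume saturation: I_D = ½ k_p V_ov² = 0.5 × 7.93 × 1.62² = 10.4 mA, giving V_SD = V_DD − I_D R_D = 5.08 − 10.4 × 1.15 = -6.84 V.
But -6.84 V < V_ov = 1.62 V, so the device is actually in triode.
In triode I_D = k_p[V_ov V_SD − ½ V_SD²] and I_D = (V_DD − V_SD)/R_D. Equating: 4.56 V_SD² − 15.75 V_SD + 5.08 = 0, giving V_SD = 0.36 V (the root below V_ov).
I_D = (5.08 − 0.36) / 1.15 = 4.1 mA.

I_D = 4.10 mA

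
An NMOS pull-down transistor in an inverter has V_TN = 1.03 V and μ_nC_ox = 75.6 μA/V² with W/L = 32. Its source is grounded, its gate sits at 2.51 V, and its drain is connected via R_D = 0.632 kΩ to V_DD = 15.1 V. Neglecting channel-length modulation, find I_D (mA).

V_GS = V_G = 2.51 V, so V_ov = 2.51 − 1.03 = 1.48 V.
k_n = μ_nC_ox · (W/L) = 2.419 mA/V².
Assume saturation: I_D = ½ k_n V_ov² = 0.5 × 2.419 × 1.48² = 2.65 mA, giving V_DS = V_DD − I_D R_D = 15.1 − 2.65 × 0.632 = 13.4 V.
V_DS = 13.4 V ≥ V_ov = 1.48 V, confirming saturation.

I_D = 2.65 mA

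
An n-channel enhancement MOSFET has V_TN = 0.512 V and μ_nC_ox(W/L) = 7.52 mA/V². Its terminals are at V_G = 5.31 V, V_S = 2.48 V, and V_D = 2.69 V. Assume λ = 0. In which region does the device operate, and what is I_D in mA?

Triode; I_D = 3.49 mA

V_GS = V_G − V_S = 5.31 − 2.48 = 2.83 V; V_DS = V_D − V_S = 2.69 − 2.48 = 0.21 V.
V_ov = V_GS − V_TN = 2.83 − 0.512 = 2.32 V.
Since V_DS = 0.21 V < V_ov = 2.32 V, the device is in the triode region.
I_D = k_n [V_ov · V_DS − ½ V_DS²] = 7.52 × [2.32 × 0.21 − 0.5 × 0.21²] = 3.49 mA.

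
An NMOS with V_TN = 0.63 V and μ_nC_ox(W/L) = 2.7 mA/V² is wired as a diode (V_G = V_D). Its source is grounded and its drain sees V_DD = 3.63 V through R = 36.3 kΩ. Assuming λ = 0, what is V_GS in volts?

With gate tied to drain, V_GS = V_DS ≥ V_GS − V_TN, so the device is in saturation.
KCL at the drain: ½ k_n (V_GS − V_TN)² = (V_DD − V_GS)/R.
Let x = V_GS − 0.63. Then 49 x² + x − 3 = 0, giving x = 0.237 V (positive root), so V_GS = 0.867 V.
I_D = (V_DD − V_GS)/R = (3.63 − 0.867) / 36.3 = 0.0761 mA.

V_GS = 0.867 V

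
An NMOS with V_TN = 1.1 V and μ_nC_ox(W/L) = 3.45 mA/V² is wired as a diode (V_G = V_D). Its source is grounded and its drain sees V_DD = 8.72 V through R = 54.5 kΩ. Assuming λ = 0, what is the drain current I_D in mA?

With gate tied to drain, V_GS = V_DS ≥ V_GS − V_TN, so the device is in saturation.
KCL at the drain: ½ k_n (V_GS − V_TN)² = (V_DD − V_GS)/R.
Let x = V_GS − 1.1. Then 94 x² + x − 7.62 = 0, giving x = 0.279 V (positive root), so V_GS = 1.38 V.
I_D = (V_DD − V_GS)/R = (8.72 − 1.38) / 54.5 = 0.135 mA.

I_D = 0.135 mA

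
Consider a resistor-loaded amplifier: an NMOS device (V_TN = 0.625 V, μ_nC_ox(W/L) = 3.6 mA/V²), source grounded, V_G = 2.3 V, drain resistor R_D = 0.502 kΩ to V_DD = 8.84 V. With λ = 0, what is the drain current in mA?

I_D = 5.05 mA

V_GS = V_G = 2.3 V, so V_ov = 2.3 − 0.625 = 1.67 V.
Assume saturation: I_D = ½ k_n V_ov² = 0.5 × 3.6 × 1.67² = 5.05 mA, giving V_DS = V_DD − I_D R_D = 8.84 − 5.05 × 0.502 = 6.3 V.
V_DS = 6.3 V ≥ V_ov = 1.67 V, confirming saturation.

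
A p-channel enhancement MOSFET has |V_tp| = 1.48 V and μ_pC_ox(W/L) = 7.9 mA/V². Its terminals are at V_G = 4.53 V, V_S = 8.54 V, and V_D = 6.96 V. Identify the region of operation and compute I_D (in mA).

V_SG = V_S − V_G = 8.54 − 4.53 = 4.01 V; V_SD = V_S − V_D = 8.54 − 6.96 = 1.58 V.
V_ov = V_SG − |V_tp| = 4.01 − 1.48 = 2.53 V.
Since V_SD = 1.58 V < V_ov = 2.53 V, the device is in the triode region.
I_D = k_p [V_ov · V_SD − ½ V_SD²] = 7.9 × [2.53 × 1.58 − 0.5 × 1.58²] = 21.7 mA.

Triode; I_D = 21.7 mA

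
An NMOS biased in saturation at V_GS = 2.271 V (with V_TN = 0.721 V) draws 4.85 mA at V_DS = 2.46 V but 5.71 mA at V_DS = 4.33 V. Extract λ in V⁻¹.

With V_GS fixed, I_D ∝ (1 + λ V_DS) in saturation, so I_D2/I_D1 = (1 + λ V_DS2)/(1 + λ V_DS1).
5.71/4.85 = 1.177 = (1 + 4.33 λ)/(1 + 2.46 λ).
Solving: λ (I_D1 V_DS2 − I_D2 V_DS1) = I_D2 − I_D1, so λ = (5.71 − 4.85) / (4.85 × 4.33 − 5.71 × 2.46) = 0.86 / 6.95 = 0.124 V⁻¹.

λ = 0.124 V⁻¹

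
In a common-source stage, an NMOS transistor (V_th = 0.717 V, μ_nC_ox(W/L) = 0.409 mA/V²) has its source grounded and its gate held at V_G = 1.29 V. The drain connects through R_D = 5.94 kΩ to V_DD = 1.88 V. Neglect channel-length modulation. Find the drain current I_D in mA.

V_GS = V_G = 1.29 V, so V_ov = 1.29 − 0.717 = 0.573 V.
Assume saturation: I_D = ½ k_n V_ov² = 0.5 × 0.409 × 0.573² = 0.0671 mA, giving V_DS = V_DD − I_D R_D = 1.88 − 0.0671 × 5.94 = 1.48 V.
V_DS = 1.48 V ≥ V_ov = 0.573 V, confirming saturation.

I_D = 0.0671 mA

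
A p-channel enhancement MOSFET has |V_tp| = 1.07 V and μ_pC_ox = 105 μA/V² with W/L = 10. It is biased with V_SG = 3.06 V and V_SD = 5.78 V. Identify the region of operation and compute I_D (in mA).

Saturation; I_D = 2.08 mA

k_p = μ_pC_ox · (W/L) = 1.05 mA/V².
V_ov = V_SG − |V_tp| = 3.06 − 1.07 = 1.99 V.
Since V_SD = 5.78 V ≥ V_ov = 1.99 V, the device is in saturation.
I_D = ½ k_p V_ov² = 0.5 × 1.05 × 1.99² = 2.08 mA.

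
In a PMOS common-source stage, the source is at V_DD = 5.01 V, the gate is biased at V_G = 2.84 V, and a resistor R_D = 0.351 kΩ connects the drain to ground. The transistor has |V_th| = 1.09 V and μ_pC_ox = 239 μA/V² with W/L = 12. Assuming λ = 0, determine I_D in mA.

V_SG = V_DD − V_G = 5.01 − 2.84 = 2.17 V, so V_ov = 2.17 − 1.09 = 1.08 V.
k_p = μ_pC_ox · (W/L) = 2.868 mA/V².
Assume saturation: I_D = ½ k_p V_ov² = 0.5 × 2.868 × 1.08² = 1.67 mA, giving V_SD = V_DD − I_D R_D = 5.01 − 1.67 × 0.351 = 4.42 V.
V_SD = 4.42 V ≥ V_ov = 1.08 V, confirming saturation.

I_D = 1.67 mA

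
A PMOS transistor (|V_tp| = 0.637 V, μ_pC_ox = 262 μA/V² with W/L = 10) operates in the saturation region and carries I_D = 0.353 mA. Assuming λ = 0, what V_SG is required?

V_SG = 1.16 V

k_p = μ_pC_ox · (W/L) = 2.62 mA/V².
In saturation I_D = ½ k_p (V_SG − |V_tp|)², so V_SG − |V_tp| = √(2 I_D / k_p) = √(2 × 0.353 / 2.62) = 0.519 V.
V_SG = 0.637 + 0.519 = 1.16 V.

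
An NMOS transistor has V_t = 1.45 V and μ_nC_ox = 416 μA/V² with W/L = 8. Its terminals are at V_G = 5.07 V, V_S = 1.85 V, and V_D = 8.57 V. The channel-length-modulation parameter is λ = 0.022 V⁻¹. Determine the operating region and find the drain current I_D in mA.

V_GS = V_G − V_S = 5.07 − 1.85 = 3.22 V; V_DS = V_D − V_S = 8.57 − 1.85 = 6.72 V.
k_n = μ_nC_ox · (W/L) = 3.328 mA/V².
V_ov = V_GS − V_t = 3.22 − 1.45 = 1.77 V.
Since V_DS = 6.72 V ≥ V_ov = 1.77 V, the device is in saturation.
I_D = ½ k_n V_ov² (1 + λ V_DS) = 0.5 × 3.328 × 1.77² × (1 + 0.022 × 6.72) = 5.98 mA.

Saturation; I_D = 5.98 mA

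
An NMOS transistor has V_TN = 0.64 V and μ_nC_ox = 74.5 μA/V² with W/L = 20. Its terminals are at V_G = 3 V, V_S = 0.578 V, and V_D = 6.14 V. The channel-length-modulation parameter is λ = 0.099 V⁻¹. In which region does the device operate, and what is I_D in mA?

Saturation; I_D = 3.67 mA

V_GS = V_G − V_S = 3 − 0.578 = 2.42 V; V_DS = V_D − V_S = 6.14 − 0.578 = 5.56 V.
k_n = μ_nC_ox · (W/L) = 1.49 mA/V².
V_ov = V_GS − V_TN = 2.42 − 0.64 = 1.78 V.
Since V_DS = 5.56 V ≥ V_ov = 1.78 V, the device is in saturation.
I_D = ½ k_n V_ov² (1 + λ V_DS) = 0.5 × 1.49 × 1.78² × (1 + 0.099 × 5.56) = 3.67 mA.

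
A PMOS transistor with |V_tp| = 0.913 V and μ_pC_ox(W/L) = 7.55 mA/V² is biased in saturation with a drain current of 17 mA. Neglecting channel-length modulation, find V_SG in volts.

In saturation I_D = ½ k_p (V_SG − |V_tp|)², so V_SG − |V_tp| = √(2 I_D / k_p) = √(2 × 17 / 7.55) = 2.12 V.
V_SG = 0.913 + 2.12 = 3.04 V.

V_SG = 3.04 V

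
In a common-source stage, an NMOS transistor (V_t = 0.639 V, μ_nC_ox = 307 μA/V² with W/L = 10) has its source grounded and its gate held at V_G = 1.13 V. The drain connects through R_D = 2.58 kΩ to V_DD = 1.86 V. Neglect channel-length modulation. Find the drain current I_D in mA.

I_D = 0.370 mA

V_GS = V_G = 1.13 V, so V_ov = 1.13 − 0.639 = 0.491 V.
k_n = μ_nC_ox · (W/L) = 3.07 mA/V².
Assume saturation: I_D = ½ k_n V_ov² = 0.5 × 3.07 × 0.491² = 0.37 mA, giving V_DS = V_DD − I_D R_D = 1.86 − 0.37 × 2.58 = 0.905 V.
V_DS = 0.905 V ≥ V_ov = 0.491 V, confirming saturation.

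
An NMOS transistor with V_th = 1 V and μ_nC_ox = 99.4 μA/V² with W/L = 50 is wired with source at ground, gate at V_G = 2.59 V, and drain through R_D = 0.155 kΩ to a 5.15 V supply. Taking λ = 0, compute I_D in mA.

I_D = 6.28 mA

V_GS = V_G = 2.59 V, so V_ov = 2.59 − 1 = 1.59 V.
k_n = μ_nC_ox · (W/L) = 4.97 mA/V².
Assume saturation: I_D = ½ k_n V_ov² = 0.5 × 4.97 × 1.59² = 6.28 mA, giving V_DS = V_DD − I_D R_D = 5.15 − 6.28 × 0.155 = 4.18 V.
V_DS = 4.18 V ≥ V_ov = 1.59 V, confirming saturation.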